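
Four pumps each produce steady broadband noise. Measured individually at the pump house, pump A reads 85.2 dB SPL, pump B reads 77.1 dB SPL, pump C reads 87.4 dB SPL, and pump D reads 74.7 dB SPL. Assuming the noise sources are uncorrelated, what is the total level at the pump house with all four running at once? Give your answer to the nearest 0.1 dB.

Uncorrelated sources add in intensity (power), not in dB.
L_total = 10·log₁₀(10^(85.2/10) + 10^(77.1/10) + 10^(87.4/10) + 10^(74.7/10)) = 10·log₁₀(961500000) = 89.8 dB SPL.

89.8 dB SPL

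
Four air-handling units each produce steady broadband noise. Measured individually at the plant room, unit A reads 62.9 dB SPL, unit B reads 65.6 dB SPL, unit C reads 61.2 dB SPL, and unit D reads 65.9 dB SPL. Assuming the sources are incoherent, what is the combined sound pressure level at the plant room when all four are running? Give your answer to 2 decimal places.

70.33 dB SPL

Incoherent sources sum as intensities:
L_total = 10·log₁₀(10^(62.9/10) + 10^(65.6/10) + 10^(61.2/10) + 10^(65.9/10)) = 10·log₁₀(10790000) = 70.33 dB SPL.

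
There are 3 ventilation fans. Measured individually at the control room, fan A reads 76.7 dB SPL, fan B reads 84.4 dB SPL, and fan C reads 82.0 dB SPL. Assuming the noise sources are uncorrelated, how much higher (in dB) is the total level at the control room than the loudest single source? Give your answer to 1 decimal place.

2.4 dB

Uncorrelated sources add in intensity (power), not in dB.
L_total = 10·log₁₀(10^(76.7/10) + 10^(84.4/10) + 10^(82.0/10)) = 86.82 dB SPL.
Excess over the loudest (84.4 dB): 86.82 − 84.4 = 2.4 dB.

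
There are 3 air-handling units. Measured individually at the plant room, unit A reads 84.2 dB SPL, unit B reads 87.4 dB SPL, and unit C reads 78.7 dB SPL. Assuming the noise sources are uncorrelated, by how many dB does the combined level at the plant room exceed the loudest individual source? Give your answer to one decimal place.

Incoherent sources sum as intensities:
L_total = 10·log₁₀(10^(84.2/10) + 10^(87.4/10) + 10^(78.7/10)) = 89.48 dB SPL.
Excess over the loudest (87.4 dB): 89.48 − 87.4 = 2.1 dB.

2.1 dB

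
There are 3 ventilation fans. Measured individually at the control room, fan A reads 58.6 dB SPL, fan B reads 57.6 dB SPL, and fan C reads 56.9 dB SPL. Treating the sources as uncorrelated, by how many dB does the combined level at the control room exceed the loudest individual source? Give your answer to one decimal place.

Add the sources as powers (linear), then convert back to dB:
L_total = 10·log₁₀(10^(58.6/10) + 10^(57.6/10) + 10^(56.9/10)) = 62.53 dB SPL.
Excess over the loudest (58.6 dB): 62.53 − 58.6 = 3.9 dB.

3.9 dB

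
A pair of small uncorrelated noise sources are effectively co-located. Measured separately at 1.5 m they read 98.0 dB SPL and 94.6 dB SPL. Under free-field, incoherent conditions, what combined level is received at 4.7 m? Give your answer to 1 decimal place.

Combined at 1.5 m: 10·log₁₀(10^(98.0/10)+10^(94.6/10)) = 99.63 dB SPL.
Then apply −20·log₁₀(4.7/1.5) = -9.92 dB → 89.7 dB SPL.

89.7 dB SPL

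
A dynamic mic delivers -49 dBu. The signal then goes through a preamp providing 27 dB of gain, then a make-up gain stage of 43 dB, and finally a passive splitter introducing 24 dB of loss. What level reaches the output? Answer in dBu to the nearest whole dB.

In dB, series stages simply add:
-49 + 27 + 43 − 24 = -3 dBu.

-3 dBu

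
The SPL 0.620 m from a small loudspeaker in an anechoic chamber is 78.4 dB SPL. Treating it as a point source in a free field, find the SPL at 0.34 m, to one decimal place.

Free-field point source: level drops by 20·log₁₀ of the distance ratio.
ΔL = −20·log₁₀(0.34/0.620) = 5.22 dB, so L₂ = 78.4 + (5.22) = 83.6 dB SPL.

83.6 dB SPL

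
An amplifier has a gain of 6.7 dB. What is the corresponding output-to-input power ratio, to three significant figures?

4.68

Power ratio = 10^(dB/10).
10^(6.7/10) = 10^(0.6700) = 4.68.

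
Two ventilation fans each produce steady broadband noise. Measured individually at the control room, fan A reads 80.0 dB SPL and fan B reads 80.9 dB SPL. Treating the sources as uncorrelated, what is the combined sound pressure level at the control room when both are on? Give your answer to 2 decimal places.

83.48 dB SPL

Uncorrelated sources add in intensity (power), not in dB.
L_total = 10·log₁₀(10^(80.0/10) + 10^(80.9/10)) = 10·log₁₀(223000000) = 83.48 dB SPL.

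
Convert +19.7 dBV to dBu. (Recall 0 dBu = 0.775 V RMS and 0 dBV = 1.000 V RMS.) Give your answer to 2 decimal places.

The offset between the scales is 20·log₁₀(0.775/1.000) = −2.214 dB.
So dBu = +19.7 + 2.214 = +21.91 dBu.

+21.91 dBu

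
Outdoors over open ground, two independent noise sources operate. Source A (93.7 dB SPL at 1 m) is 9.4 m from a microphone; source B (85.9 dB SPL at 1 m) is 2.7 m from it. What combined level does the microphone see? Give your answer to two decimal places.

At the listener: L_A = 93.7 − 20·log₁₀(9.4) = 74.237 dB; L_B = 85.9 − 20·log₁₀(2.7) = 77.273 dB.
Combined: 10·log₁₀(10^(74.237/10)+10^(77.273/10)) = 79.03 dB SPL.

79.03 dB SPL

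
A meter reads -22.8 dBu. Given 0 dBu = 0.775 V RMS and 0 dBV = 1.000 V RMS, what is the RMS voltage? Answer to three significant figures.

0.0561 V

V = 0.775 V × 10^(-22.8/20).
= 0.775 × 0.07244 = 0.0561 V.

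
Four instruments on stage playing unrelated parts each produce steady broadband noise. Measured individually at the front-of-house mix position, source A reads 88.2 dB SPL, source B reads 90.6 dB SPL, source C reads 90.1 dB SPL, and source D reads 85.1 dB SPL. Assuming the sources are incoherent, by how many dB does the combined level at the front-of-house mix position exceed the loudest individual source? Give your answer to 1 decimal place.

Add the sources as powers (linear), then convert back to dB:
L_total = 10·log₁₀(10^(88.2/10) + 10^(90.6/10) + 10^(90.1/10) + 10^(85.1/10)) = 94.99 dB SPL.
Excess over the loudest (90.6 dB): 94.99 − 90.6 = 4.4 dB.

4.4 dB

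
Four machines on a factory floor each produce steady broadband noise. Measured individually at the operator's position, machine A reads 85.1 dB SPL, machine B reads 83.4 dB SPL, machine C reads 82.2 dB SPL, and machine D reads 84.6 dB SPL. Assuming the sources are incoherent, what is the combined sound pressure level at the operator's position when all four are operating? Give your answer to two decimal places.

89.99 dB SPL

Incoherent sources sum as intensities:
L_total = 10·log₁₀(10^(85.1/10) + 10^(83.4/10) + 10^(82.2/10) + 10^(84.6/10)) = 10·log₁₀(996700000) = 89.99 dB SPL.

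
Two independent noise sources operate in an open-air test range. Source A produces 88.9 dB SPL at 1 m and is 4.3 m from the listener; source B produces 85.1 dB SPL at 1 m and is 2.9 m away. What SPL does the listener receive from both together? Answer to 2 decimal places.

79.06 dB SPL

At the listener: L_A = 88.9 − 20·log₁₀(4.3) = 76.231 dB; L_B = 85.1 − 20·log₁₀(2.9) = 75.852 dB.
Combined: 10·log₁₀(10^(76.231/10)+10^(75.852/10)) = 79.06 dB SPL.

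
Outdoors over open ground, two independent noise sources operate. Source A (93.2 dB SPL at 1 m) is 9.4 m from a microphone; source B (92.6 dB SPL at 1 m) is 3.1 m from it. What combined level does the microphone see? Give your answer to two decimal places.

83.28 dB SPL

At the listener: L_A = 93.2 − 20·log₁₀(9.4) = 73.737 dB; L_B = 92.6 − 20·log₁₀(3.1) = 82.773 dB.
Combined: 10·log₁₀(10^(73.737/10)+10^(82.773/10)) = 83.28 dB SPL.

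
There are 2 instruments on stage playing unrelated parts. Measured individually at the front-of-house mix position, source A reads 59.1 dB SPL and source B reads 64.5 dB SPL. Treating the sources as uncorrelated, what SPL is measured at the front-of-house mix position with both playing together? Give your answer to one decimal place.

Add the sources as powers (linear), then convert back to dB:
L_total = 10·log₁₀(10^(59.1/10) + 10^(64.5/10)) = 10·log₁₀(3631000) = 65.6 dB SPL.

65.6 dB SPL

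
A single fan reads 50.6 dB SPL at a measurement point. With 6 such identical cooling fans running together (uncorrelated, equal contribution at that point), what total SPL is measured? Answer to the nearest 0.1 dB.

6 equal incoherent sources raise the level by 10·log₁₀(6) = 7.78 dB.
L_total = 50.6 + 7.78 = 58.4 dB SPL.

58.4 dB SPL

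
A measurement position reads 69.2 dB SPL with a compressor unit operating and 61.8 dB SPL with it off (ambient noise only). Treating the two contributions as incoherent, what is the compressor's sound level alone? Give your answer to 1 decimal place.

Subtract intensities: L_src = 10·log₁₀(10^(L_total/10) − 10^(L_bg/10)).
L_src = 10·log₁₀(10^(69.2/10) − 10^(61.8/10)) = 10·log₁₀(6804000) = 68.3 dB SPL.

68.3 dB SPL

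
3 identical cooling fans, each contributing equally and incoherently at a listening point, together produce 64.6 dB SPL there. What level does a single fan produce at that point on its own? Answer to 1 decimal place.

3 equal incoherent sources add 10·log₁₀(3) = 4.77 dB over one source.
L_one = 64.6 − 4.77 = 59.8 dB SPL.

59.8 dB SPL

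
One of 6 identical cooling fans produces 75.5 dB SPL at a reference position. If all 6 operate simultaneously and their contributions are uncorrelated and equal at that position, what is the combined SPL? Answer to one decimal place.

6 equal incoherent sources raise the level by 10·log₁₀(6) = 7.78 dB.
L_total = 75.5 + 7.78 = 83.3 dB SPL.

83.3 dB SPL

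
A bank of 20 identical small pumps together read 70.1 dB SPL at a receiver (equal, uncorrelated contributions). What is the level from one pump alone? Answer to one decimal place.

57.1 dB SPL

20 equal incoherent sources add 10·log₁₀(20) = 13.01 dB over one source.
L_one = 70.1 − 13.01 = 57.1 dB SPL.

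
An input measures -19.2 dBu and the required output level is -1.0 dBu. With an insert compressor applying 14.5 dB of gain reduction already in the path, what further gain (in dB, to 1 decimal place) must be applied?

The required make-up gain is the shortfall in the dB sum.
G = -1.0 − (-19.2) + 14.5 = 32.7 dB.

32.7 dB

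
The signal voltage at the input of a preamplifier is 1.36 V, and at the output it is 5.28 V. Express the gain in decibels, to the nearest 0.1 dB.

11.8 dB

For a voltage ratio, dB = 20·log₁₀(V₂/V₁).
20·log₁₀(5.28/1.36) = 20·log₁₀(3.882) = 11.8 dB.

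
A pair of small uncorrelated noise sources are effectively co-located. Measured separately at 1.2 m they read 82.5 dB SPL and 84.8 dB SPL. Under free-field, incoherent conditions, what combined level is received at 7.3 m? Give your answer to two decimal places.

71.13 dB SPL

Combined at 1.2 m: 10·log₁₀(10^(82.5/10)+10^(84.8/10)) = 86.811 dB SPL.
Then apply −20·log₁₀(7.3/1.2) = -15.683 dB → 71.13 dB SPL.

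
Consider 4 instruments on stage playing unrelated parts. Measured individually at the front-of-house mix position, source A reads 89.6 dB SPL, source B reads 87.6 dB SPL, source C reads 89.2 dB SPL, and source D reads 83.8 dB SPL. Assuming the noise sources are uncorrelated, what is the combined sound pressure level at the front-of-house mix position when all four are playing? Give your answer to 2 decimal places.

94.08 dB SPL

Uncorrelated sources add in intensity (power), not in dB.
L_total = 10·log₁₀(10^(89.6/10) + 10^(87.6/10) + 10^(89.2/10) + 10^(83.8/10)) = 10·log₁₀(2559000000) = 94.08 dB SPL.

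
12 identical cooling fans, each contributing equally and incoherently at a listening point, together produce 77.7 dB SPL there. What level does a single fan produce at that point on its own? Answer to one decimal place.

12 equal incoherent sources add 10·log₁₀(12) = 10.79 dB over one source.
L_one = 77.7 − 10.79 = 66.9 dB SPL.

66.9 dB SPL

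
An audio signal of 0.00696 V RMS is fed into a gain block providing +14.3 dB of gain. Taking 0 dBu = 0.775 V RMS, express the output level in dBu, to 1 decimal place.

Input level: 20·log₁₀(0.00696/0.775) = -40.93 dBu.
Output: -40.93 + 14.3 = -26.6 dBu.

-26.6 dBu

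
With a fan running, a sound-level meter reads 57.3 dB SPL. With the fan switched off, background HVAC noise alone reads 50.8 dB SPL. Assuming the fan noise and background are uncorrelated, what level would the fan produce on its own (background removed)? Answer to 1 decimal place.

56.2 dB SPL

Background correction is a power subtraction:
L_src = 10·log₁₀(10^(57.3/10) − 10^(50.8/10)) = 10·log₁₀(416800) = 56.2 dB SPL.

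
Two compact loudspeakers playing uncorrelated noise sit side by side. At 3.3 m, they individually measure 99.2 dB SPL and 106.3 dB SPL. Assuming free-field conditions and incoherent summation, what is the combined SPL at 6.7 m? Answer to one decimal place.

Combined at 3.3 m: 10·log₁₀(10^(99.2/10)+10^(106.3/10)) = 107.07 dB SPL.
Then apply −20·log₁₀(6.7/3.3) = -6.15 dB → 100.9 dB SPL.

100.9 dB SPL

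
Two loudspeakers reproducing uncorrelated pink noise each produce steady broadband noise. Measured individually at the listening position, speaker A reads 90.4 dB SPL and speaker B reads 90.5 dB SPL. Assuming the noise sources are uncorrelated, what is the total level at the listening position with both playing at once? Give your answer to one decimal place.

Incoherent sources sum as intensities:
L_total = 10·log₁₀(10^(90.4/10) + 10^(90.5/10)) = 10·log₁₀(2218000000) = 93.5 dB SPL.

93.5 dB SPL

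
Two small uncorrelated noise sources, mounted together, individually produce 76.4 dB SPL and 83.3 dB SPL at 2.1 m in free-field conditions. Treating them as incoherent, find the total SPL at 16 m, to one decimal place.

Combined at 2.1 m: 10·log₁₀(10^(76.4/10)+10^(83.3/10)) = 84.11 dB SPL.
Then apply −20·log₁₀(16/2.1) = -17.64 dB → 66.5 dB SPL.

66.5 dB SPL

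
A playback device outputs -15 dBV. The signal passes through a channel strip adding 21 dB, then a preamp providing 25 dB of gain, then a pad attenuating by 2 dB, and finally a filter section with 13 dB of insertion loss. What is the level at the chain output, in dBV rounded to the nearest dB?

+16 dBV

Gain stages sum in dB:
-15 + 21 + 25 − 2 − 13 = +16 dBV.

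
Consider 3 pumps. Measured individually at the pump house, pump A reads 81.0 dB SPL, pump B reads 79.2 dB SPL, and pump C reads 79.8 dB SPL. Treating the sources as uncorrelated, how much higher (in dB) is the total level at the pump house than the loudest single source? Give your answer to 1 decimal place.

3.8 dB

Add the sources as powers (linear), then convert back to dB:
L_total = 10·log₁₀(10^(81.0/10) + 10^(79.2/10) + 10^(79.8/10)) = 84.84 dB SPL.
Excess over the loudest (81.0 dB): 84.84 − 81.0 = 3.8 dB.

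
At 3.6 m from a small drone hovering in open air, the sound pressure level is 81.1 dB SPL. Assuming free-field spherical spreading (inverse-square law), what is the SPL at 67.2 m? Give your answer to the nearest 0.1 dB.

Inverse-square spreading gives ΔL = −20·log₁₀(d₂/d₁).
ΔL = −20·log₁₀(67.2/3.6) = -25.42 dB, so L₂ = 81.1 + (-25.42) = 55.7 dB SPL.

55.7 dB SPL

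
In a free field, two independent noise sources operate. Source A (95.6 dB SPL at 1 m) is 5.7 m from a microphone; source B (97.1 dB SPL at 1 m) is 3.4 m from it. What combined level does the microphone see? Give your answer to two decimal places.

87.45 dB SPL

At the listener: L_A = 95.6 − 20·log₁₀(5.7) = 80.483 dB; L_B = 97.1 − 20·log₁₀(3.4) = 86.470 dB.
Combined: 10·log₁₀(10^(80.483/10)+10^(86.470/10)) = 87.45 dB SPL.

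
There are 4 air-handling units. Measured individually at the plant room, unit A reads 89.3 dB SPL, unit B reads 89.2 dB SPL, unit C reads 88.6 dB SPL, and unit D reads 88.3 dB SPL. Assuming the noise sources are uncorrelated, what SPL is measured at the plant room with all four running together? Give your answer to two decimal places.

Add the sources as powers (linear), then convert back to dB:
L_total = 10·log₁₀(10^(89.3/10) + 10^(89.2/10) + 10^(88.6/10) + 10^(88.3/10)) = 10·log₁₀(3083000000) = 94.89 dB SPL.

94.89 dB SPL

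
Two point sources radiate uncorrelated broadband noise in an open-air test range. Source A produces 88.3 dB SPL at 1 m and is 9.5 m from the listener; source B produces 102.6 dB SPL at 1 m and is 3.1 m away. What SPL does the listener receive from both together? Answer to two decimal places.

At the listener: L_A = 88.3 − 20·log₁₀(9.5) = 68.746 dB; L_B = 102.6 − 20·log₁₀(3.1) = 92.773 dB.
Combined: 10·log₁₀(10^(68.746/10)+10^(92.773/10)) = 92.79 dB SPL.

92.79 dB SPL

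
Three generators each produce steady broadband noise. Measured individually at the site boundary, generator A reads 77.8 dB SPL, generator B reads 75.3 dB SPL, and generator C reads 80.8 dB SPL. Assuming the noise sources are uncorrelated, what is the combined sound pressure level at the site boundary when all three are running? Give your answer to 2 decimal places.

83.31 dB SPL

Uncorrelated sources add in intensity (power), not in dB.
L_total = 10·log₁₀(10^(77.8/10) + 10^(75.3/10) + 10^(80.8/10)) = 10·log₁₀(214400000) = 83.31 dB SPL.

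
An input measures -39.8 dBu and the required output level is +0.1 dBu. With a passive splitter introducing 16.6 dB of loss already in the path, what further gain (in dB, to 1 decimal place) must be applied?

56.5 dB

The required make-up gain is the shortfall in the dB sum.
G = +0.1 − (-39.8) + 16.6 = 56.5 dB.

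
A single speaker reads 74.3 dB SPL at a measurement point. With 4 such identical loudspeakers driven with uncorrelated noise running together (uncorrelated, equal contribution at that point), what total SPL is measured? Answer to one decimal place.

4 equal incoherent sources raise the level by 10·log₁₀(4) = 6.02 dB.
L_total = 74.3 + 6.02 = 80.3 dB SPL.

80.3 dB SPL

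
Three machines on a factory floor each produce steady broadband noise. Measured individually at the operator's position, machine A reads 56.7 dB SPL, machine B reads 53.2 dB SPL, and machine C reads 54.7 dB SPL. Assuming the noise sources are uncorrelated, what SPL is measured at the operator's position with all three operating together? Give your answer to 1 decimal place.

Incoherent sources sum as intensities:
L_total = 10·log₁₀(10^(56.7/10) + 10^(53.2/10) + 10^(54.7/10)) = 10·log₁₀(971800) = 59.9 dB SPL.

59.9 dB SPL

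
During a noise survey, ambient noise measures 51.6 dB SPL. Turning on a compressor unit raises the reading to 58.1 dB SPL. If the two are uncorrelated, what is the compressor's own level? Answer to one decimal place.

Subtract intensities: L_src = 10·log₁₀(10^(L_total/10) − 10^(L_bg/10)).
L_src = 10·log₁₀(10^(58.1/10) − 10^(51.6/10)) = 10·log₁₀(501100) = 57.0 dB SPL.

57.0 dB SPL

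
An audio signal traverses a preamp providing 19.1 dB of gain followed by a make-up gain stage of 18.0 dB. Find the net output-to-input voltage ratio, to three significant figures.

Net gain = 19.1 + 18.0 = 37.1 dB.
Voltage ratio = 10^(37.1/20) = 71.6.

71.6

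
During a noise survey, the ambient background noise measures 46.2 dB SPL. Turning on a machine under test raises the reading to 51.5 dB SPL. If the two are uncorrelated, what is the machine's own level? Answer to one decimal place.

Background correction is a power subtraction:
L_src = 10·log₁₀(10^(51.5/10) − 10^(46.2/10)) = 10·log₁₀(99570) = 50.0 dB SPL.

50.0 dB SPL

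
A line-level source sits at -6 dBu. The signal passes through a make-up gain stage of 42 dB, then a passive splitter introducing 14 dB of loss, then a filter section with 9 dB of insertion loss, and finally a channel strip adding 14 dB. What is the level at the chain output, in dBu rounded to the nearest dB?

Gain stages sum in dB:
-6 + 42 − 14 − 9 + 14 = +27 dBu.

+27 dBu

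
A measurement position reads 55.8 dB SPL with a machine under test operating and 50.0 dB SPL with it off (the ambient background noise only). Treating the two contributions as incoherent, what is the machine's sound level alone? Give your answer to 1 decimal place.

Background correction is a power subtraction:
L_src = 10·log₁₀(10^(55.8/10) − 10^(50.0/10)) = 10·log₁₀(280200) = 54.5 dB SPL.

54.5 dB SPL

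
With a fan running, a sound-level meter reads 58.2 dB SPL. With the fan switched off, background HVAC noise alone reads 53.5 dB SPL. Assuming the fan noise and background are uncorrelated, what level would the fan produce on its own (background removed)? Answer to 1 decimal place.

Background correction is a power subtraction:
L_src = 10·log₁₀(10^(58.2/10) − 10^(53.5/10)) = 10·log₁₀(436800) = 56.4 dB SPL.

56.4 dB SPL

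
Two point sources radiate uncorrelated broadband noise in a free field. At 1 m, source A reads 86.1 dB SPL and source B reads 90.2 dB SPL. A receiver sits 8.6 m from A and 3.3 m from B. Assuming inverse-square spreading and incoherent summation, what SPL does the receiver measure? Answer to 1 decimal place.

At the listener: L_A = 86.1 − 20·log₁₀(8.6) = 67.41 dB; L_B = 90.2 − 20·log₁₀(3.3) = 79.83 dB.
Combined: 10·log₁₀(10^(67.41/10)+10^(79.83/10)) = 80.1 dB SPL.

80.1 dB SPL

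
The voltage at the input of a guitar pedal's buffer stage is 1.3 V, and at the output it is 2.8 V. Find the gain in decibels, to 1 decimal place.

6.7 dB

For a voltage ratio, dB = 20·log₁₀(V₂/V₁).
20·log₁₀(2.8/1.3) = 20·log₁₀(2.154) = 6.7 dB.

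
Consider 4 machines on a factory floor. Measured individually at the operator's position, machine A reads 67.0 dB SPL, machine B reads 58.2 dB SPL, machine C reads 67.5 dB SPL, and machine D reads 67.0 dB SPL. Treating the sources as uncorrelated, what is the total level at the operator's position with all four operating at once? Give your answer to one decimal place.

Uncorrelated sources add in intensity (power), not in dB.
L_total = 10·log₁₀(10^(67.0/10) + 10^(58.2/10) + 10^(67.5/10) + 10^(67.0/10)) = 10·log₁₀(16310000) = 72.1 dB SPL.

72.1 dB SPL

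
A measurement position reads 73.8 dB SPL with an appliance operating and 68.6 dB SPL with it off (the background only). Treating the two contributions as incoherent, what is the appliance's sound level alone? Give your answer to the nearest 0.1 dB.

72.2 dB SPL

Subtract intensities: L_src = 10·log₁₀(10^(L_total/10) − 10^(L_bg/10)).
L_src = 10·log₁₀(10^(73.8/10) − 10^(68.6/10)) = 10·log₁₀(16740000) = 72.2 dB SPL.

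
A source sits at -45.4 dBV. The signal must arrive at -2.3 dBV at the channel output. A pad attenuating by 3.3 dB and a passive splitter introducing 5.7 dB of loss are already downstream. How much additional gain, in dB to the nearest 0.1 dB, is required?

52.1 dB

The required make-up gain is the shortfall in the dB sum.
G = -2.3 − (-45.4) + 3.3 + 5.7 = 52.1 dB.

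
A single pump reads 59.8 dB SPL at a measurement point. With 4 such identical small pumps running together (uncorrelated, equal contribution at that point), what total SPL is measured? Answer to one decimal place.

4 equal incoherent sources raise the level by 10·log₁₀(4) = 6.02 dB.
L_total = 59.8 + 6.02 = 65.8 dB SPL.

65.8 dB SPL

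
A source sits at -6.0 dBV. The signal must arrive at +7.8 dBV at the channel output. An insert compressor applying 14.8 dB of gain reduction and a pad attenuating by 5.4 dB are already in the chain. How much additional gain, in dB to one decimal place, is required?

34.0 dB

The required make-up gain is the shortfall in the dB sum.
G = +7.8 − (-6.0) + 14.8 + 5.4 = 34.0 dB.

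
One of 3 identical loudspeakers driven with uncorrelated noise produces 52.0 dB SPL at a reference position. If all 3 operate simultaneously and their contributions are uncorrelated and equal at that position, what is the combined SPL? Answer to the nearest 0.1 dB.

3 equal incoherent sources raise the level by 10·log₁₀(3) = 4.77 dB.
L_total = 52.0 + 4.77 = 56.8 dB SPL.

56.8 dB SPL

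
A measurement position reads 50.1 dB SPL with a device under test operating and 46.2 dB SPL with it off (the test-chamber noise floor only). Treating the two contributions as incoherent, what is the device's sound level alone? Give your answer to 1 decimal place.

47.8 dB SPL

Background correction is a power subtraction:
L_src = 10·log₁₀(10^(50.1/10) − 10^(46.2/10)) = 10·log₁₀(60640) = 47.8 dB SPL.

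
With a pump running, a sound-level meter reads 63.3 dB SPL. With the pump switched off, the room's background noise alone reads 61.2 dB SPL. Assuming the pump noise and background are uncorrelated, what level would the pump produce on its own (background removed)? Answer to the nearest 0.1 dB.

Subtract intensities: L_src = 10·log₁₀(10^(L_total/10) − 10^(L_bg/10)).
L_src = 10·log₁₀(10^(63.3/10) − 10^(61.2/10)) = 10·log₁₀(819700) = 59.1 dB SPL.

59.1 dB SPL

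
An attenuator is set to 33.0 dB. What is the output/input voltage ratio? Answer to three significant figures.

0.0224

Voltage ratio = 10^(dB/20).
10^(-33.0/20) = 10^(-1.650) = 0.0224.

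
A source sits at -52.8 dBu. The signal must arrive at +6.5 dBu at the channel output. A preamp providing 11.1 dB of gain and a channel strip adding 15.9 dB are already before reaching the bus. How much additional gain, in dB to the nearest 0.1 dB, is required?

The required make-up gain is the shortfall in the dB sum.
G = +6.5 − (-52.8) − 11.1 − 15.9 = 32.3 dB.

32.3 dB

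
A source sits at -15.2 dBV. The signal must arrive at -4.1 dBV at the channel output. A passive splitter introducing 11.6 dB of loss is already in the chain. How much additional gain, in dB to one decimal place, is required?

The required make-up gain is the shortfall in the dB sum.
G = -4.1 − (-15.2) + 11.6 = 22.7 dB.

22.7 dB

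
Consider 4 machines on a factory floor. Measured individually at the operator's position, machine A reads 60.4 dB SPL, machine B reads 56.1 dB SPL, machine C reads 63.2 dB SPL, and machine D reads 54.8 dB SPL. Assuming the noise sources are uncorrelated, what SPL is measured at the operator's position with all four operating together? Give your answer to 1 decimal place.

Add the sources as powers (linear), then convert back to dB:
L_total = 10·log₁₀(10^(60.4/10) + 10^(56.1/10) + 10^(63.2/10) + 10^(54.8/10)) = 10·log₁₀(3895000) = 65.9 dB SPL.

65.9 dB SPL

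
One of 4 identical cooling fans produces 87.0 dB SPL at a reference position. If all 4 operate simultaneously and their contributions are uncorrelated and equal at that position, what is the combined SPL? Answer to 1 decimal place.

93.0 dB SPL

4 equal incoherent sources raise the level by 10·log₁₀(4) = 6.02 dB.
L_total = 87.0 + 6.02 = 93.0 dB SPL.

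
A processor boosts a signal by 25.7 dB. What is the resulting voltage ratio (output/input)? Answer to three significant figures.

Voltage ratio = 10^(dB/20).
10^(25.7/20) = 10^(1.285) = 19.3.

19.3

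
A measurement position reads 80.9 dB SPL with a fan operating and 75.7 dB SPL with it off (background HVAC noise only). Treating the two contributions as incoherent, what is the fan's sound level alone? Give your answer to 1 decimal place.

79.3 dB SPL

Subtract intensities: L_src = 10·log₁₀(10^(L_total/10) − 10^(L_bg/10)).
L_src = 10·log₁₀(10^(80.9/10) − 10^(75.7/10)) = 10·log₁₀(85870000) = 79.3 dB SPL.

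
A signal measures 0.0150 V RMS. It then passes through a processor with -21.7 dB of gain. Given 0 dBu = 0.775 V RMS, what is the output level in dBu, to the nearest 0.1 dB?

Input level: 20·log₁₀(0.0150/0.775) = -34.26 dBu.
Output: -34.26 − 21.7 = -56.0 dBu.

-56.0 dBu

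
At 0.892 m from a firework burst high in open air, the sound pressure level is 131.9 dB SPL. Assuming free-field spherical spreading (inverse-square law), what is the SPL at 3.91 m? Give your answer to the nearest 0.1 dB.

119.1 dB SPL

Inverse-square spreading gives ΔL = −20·log₁₀(d₂/d₁).
ΔL = −20·log₁₀(3.91/0.892) = -12.84 dB, so L₂ = 131.9 + (-12.84) = 119.1 dB SPL.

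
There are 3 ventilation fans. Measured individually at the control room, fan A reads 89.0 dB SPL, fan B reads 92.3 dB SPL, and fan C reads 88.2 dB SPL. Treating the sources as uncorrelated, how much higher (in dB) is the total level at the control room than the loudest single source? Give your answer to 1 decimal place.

2.7 dB

Uncorrelated sources add in intensity (power), not in dB.
L_total = 10·log₁₀(10^(89.0/10) + 10^(92.3/10) + 10^(88.2/10)) = 94.99 dB SPL.
Excess over the loudest (92.3 dB): 94.99 − 92.3 = 2.7 dB.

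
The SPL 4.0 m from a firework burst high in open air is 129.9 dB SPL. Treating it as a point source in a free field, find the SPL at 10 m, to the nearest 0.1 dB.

121.9 dB SPL

Inverse-square spreading gives ΔL = −20·log₁₀(d₂/d₁).
ΔL = −20·log₁₀(10/4.0) = -7.96 dB, so L₂ = 129.9 + (-7.96) = 121.9 dB SPL.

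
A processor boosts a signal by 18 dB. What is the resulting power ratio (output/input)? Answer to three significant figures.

Power ratio = 10^(dB/10).
10^(18/10) = 10^(1.800) = 63.1.

63.1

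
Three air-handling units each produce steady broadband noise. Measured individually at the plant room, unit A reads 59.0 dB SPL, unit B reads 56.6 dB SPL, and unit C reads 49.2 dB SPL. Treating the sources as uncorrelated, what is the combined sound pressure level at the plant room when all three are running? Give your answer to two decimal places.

61.25 dB SPL

Uncorrelated sources add in intensity (power), not in dB.
L_total = 10·log₁₀(10^(59.0/10) + 10^(56.6/10) + 10^(49.2/10)) = 10·log₁₀(1335000) = 61.25 dB SPL.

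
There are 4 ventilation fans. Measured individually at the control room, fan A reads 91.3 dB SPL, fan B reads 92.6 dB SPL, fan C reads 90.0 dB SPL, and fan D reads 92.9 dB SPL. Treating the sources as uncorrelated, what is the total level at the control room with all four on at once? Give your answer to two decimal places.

Add the sources as powers (linear), then convert back to dB:
L_total = 10·log₁₀(10^(91.3/10) + 10^(92.6/10) + 10^(90.0/10) + 10^(92.9/10)) = 10·log₁₀(6119000000) = 97.87 dB SPL.

97.87 dB SPL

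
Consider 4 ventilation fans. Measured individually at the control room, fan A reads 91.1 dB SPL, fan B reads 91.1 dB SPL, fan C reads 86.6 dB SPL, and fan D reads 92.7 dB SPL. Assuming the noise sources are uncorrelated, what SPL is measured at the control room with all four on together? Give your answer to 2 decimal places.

Add the sources as powers (linear), then convert back to dB:
L_total = 10·log₁₀(10^(91.1/10) + 10^(91.1/10) + 10^(86.6/10) + 10^(92.7/10)) = 10·log₁₀(4896000000) = 96.90 dB SPL.

96.90 dB SPL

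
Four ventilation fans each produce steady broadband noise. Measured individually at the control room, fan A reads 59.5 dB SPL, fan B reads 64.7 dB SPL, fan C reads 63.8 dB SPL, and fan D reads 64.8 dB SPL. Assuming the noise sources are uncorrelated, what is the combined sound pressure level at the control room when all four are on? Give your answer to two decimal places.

69.67 dB SPL

Incoherent sources sum as intensities:
L_total = 10·log₁₀(10^(59.5/10) + 10^(64.7/10) + 10^(63.8/10) + 10^(64.8/10)) = 10·log₁₀(9261000) = 69.67 dB SPL.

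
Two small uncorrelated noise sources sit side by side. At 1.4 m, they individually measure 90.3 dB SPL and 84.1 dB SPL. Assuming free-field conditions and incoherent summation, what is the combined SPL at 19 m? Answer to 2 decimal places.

Combined at 1.4 m: 10·log₁₀(10^(90.3/10)+10^(84.1/10)) = 91.234 dB SPL.
Then apply −20·log₁₀(19/1.4) = -22.653 dB → 68.58 dB SPL.

68.58 dB SPL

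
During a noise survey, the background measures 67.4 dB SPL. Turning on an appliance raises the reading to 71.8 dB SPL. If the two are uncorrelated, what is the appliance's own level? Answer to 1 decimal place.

69.8 dB SPL

Subtract intensities: L_src = 10·log₁₀(10^(L_total/10) − 10^(L_bg/10)).
L_src = 10·log₁₀(10^(71.8/10) − 10^(67.4/10)) = 10·log₁₀(9640000) = 69.8 dB SPL.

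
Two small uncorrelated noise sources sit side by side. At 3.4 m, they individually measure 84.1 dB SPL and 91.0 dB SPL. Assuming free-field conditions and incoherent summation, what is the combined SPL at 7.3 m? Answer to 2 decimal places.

Combined at 3.4 m: 10·log₁₀(10^(84.1/10)+10^(91.0/10)) = 91.807 dB SPL.
Then apply −20·log₁₀(7.3/3.4) = -6.637 dB → 85.17 dB SPL.

85.17 dB SPL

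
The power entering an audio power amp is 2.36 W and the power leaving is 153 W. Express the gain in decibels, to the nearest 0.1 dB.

18.1 dB

Power ratio → dB uses the 10·log₁₀ form:
10·log₁₀(153/2.36) = 10·log₁₀(64.83) = 18.1 dB.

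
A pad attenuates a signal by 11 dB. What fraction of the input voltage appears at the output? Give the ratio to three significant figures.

Voltage ratio = 10^(dB/20).
10^(-11/20) = 10^(-0.5500) = 0.282.

0.282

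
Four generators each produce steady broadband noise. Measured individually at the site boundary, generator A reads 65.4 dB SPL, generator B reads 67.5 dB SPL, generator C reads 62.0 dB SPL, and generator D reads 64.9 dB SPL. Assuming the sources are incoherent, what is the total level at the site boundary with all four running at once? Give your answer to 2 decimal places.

Incoherent sources sum as intensities:
L_total = 10·log₁₀(10^(65.4/10) + 10^(67.5/10) + 10^(62.0/10) + 10^(64.9/10)) = 10·log₁₀(13770000) = 71.39 dB SPL.

71.39 dB SPL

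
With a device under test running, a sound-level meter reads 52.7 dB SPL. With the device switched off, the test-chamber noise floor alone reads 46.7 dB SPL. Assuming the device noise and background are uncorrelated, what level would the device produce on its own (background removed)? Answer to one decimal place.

51.4 dB SPL

Background correction is a power subtraction:
L_src = 10·log₁₀(10^(52.7/10) − 10^(46.7/10)) = 10·log₁₀(139400) = 51.4 dB SPL.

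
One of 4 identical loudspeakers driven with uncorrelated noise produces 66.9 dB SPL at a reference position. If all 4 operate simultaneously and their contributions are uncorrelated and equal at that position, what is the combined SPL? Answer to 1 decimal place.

4 equal incoherent sources raise the level by 10·log₁₀(4) = 6.02 dB.
L_total = 66.9 + 6.02 = 72.9 dB SPL.

72.9 dB SPL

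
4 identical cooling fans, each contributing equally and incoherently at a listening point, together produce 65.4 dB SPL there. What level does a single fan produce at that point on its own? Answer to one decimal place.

59.4 dB SPL

4 equal incoherent sources add 10·log₁₀(4) = 6.02 dB over one source.
L_one = 65.4 − 6.02 = 59.4 dB SPL.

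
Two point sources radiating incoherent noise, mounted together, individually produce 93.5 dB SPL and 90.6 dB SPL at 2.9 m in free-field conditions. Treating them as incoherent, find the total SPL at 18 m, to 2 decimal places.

79.44 dB SPL

Combined at 2.9 m: 10·log₁₀(10^(93.5/10)+10^(90.6/10)) = 95.298 dB SPL.
Then apply −20·log₁₀(18/2.9) = -15.857 dB → 79.44 dB SPL.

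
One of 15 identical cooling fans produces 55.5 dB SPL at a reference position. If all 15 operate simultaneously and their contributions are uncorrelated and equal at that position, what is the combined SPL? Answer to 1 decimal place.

15 equal incoherent sources raise the level by 10·log₁₀(15) = 11.76 dB.
L_total = 55.5 + 11.76 = 67.3 dB SPL.

67.3 dB SPL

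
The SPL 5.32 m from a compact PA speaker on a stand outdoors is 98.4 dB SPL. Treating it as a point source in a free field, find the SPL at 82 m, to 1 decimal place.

For a point source in a free field, ΔL = −20·log₁₀(d₂/d₁).
ΔL = −20·log₁₀(82/5.32) = -23.76 dB, so L₂ = 98.4 + (-23.76) = 74.6 dB SPL.

74.6 dB SPL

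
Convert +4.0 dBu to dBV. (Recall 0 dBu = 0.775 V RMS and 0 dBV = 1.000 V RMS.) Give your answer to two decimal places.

The offset between the scales is 20·log₁₀(0.775/1.000) = −2.214 dB.
So dBV = +4.0 − 2.214 = +1.79 dBV.

+1.79 dBV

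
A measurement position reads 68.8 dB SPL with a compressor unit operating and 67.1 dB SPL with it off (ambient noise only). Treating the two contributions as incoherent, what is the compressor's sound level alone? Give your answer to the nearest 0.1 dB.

63.9 dB SPL

Remove the background by subtracting linear intensities:
L_src = 10·log₁₀(10^(68.8/10) − 10^(67.1/10)) = 10·log₁₀(2457000) = 63.9 dB SPL.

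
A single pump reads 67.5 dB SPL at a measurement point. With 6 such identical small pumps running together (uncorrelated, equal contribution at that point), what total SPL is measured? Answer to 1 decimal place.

75.3 dB SPL

6 equal incoherent sources raise the level by 10·log₁₀(6) = 7.78 dB.
L_total = 67.5 + 7.78 = 75.3 dB SPL.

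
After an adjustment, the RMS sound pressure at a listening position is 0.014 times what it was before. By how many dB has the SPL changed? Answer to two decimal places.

SPL change from a pressure ratio uses the 20·log₁₀ form:
20·log₁₀(0.014) = -37.08 dB.

-37.08 dB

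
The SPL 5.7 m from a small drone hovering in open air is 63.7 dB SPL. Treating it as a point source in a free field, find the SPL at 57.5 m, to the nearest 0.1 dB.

43.6 dB SPL

Inverse-square spreading gives ΔL = −20·log₁₀(d₂/d₁).
ΔL = −20·log₁₀(57.5/5.7) = -20.08 dB, so L₂ = 63.7 + (-20.08) = 43.6 dB SPL.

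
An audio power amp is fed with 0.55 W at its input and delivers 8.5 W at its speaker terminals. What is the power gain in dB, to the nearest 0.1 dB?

For a power ratio, dB = 10·log₁₀(P₂/P₁).
10·log₁₀(8.5/0.55) = 10·log₁₀(15.45) = 11.9 dB.

11.9 dB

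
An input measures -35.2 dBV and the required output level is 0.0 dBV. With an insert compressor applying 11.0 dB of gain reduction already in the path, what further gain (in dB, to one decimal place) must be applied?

46.2 dB

The required make-up gain is the shortfall in the dB sum.
G = 0.0 − (-35.2) + 11.0 = 46.2 dB.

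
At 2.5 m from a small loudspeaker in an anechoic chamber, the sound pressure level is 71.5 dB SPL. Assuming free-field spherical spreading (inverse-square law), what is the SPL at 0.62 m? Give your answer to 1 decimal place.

For a point source in a free field, ΔL = −20·log₁₀(d₂/d₁).
ΔL = −20·log₁₀(0.62/2.5) = 12.11 dB, so L₂ = 71.5 + (12.11) = 83.6 dB SPL.

83.6 dB SPL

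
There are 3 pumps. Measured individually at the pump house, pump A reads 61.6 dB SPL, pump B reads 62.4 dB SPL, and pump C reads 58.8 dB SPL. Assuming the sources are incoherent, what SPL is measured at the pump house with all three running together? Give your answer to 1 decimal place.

Add the sources as powers (linear), then convert back to dB:
L_total = 10·log₁₀(10^(61.6/10) + 10^(62.4/10) + 10^(58.8/10)) = 10·log₁₀(3942000) = 66.0 dB SPL.

66.0 dB SPL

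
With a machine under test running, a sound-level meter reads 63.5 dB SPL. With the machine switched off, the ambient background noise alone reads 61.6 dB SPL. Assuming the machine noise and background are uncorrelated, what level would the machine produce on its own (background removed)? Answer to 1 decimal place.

Background correction is a power subtraction:
L_src = 10·log₁₀(10^(63.5/10) − 10^(61.6/10)) = 10·log₁₀(793300) = 59.0 dB SPL.

59.0 dB SPL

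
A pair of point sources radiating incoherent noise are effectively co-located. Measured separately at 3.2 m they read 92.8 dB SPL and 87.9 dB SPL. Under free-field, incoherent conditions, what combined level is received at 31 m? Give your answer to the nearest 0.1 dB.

Combined at 3.2 m: 10·log₁₀(10^(92.8/10)+10^(87.9/10)) = 94.02 dB SPL.
Then apply −20·log₁₀(31/3.2) = -19.72 dB → 74.3 dB SPL.

74.3 dB SPL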